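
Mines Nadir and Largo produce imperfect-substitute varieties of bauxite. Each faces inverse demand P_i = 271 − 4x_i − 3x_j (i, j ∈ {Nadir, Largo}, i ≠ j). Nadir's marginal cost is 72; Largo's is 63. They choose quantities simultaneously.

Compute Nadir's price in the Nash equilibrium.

142.4

Mine Nadir's profit: π = x_{Nadir}(271 − 4x_{Nadir} − 3x_{Largo}) − 72x_{Nadir}.
∂π/∂x_{Nadir} = 199 − 8x_{Nadir} − 3x_{Largo} = 0 ⇒ x_{Nadir} = 24.875 − 0.375x_{Largo}.
Similarly x_{Largo} = 26 − 0.375x_{Nadir}.
Substituting the second reaction function into the first: x_{Nadir} = 24.875 − 0.375(26 − 0.375x_{Nadir}), which gives (55/64)x_{Nadir} = 15.125 ⇒ x_{Nadir} = 17.6.
Then x_{Largo} = 26 − 0.375·17.6 = 19.4.
P_{Nadir} = 271 − 4·17.6 − 3·19.4 = 142.4.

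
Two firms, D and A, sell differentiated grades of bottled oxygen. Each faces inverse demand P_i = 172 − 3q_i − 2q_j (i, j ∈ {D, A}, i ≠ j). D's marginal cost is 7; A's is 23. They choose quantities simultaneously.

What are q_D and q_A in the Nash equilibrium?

Firm D's profit: π = q_D(172 − 3q_D − 2q_A) − 7q_D.
∂π/∂q_D = 165 − 6q_D − 2q_A = 0 ⇒ q_D = 27.5 − (1/3)q_A.
Similarly q_A = 149/6 − (1/3)q_D.
Plugging q_A into D's best response: q_D = 27.5 − (1/3)(149/6 − (1/3)q_D) ⇒ (8/9)q_D = 173/9, so q_D = 21.625.
Then q_A = 149/6 − (1/3)·21.625 = 17.625.

21.625, 17.625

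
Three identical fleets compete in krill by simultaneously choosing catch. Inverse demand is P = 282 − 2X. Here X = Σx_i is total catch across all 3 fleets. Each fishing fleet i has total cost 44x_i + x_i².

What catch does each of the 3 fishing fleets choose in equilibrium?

23.8

A representative fishing fleet's profit is π_i = x_i(282 − 2X) − 44x_i − x_i², with X = x_i + Σ_{j≠i} x_j.
First-order condition: 238 − 6x_i − 2Σ_{j≠i} x_j = 0.
In a symmetric equilibrium every fishing fleet chooses the same x, so Σ_{j≠i} x_j = 2x. The condition becomes 238 − 10x = 0, giving x = 238/10 = 23.8.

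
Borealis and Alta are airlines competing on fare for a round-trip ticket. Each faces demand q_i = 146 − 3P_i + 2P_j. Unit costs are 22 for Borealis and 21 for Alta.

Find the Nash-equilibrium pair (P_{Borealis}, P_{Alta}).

Borealis's profit: π = (P_{Borealis} − 22)(146 − 3P_{Borealis} + 2P_{Alta}).
∂π/∂P_{Borealis} = 212 − 6P_{Borealis} + 2P_{Alta} = 0 ⇒ P_{Borealis} = 106/3 + (1/3)P_{Alta}.
Similarly P_{Alta} = 209/6 + (1/3)P_{Borealis}.
Plugging P_{Alta} into Borealis's best response: P_{Borealis} = 106/3 + (1/3)(209/6 + (1/3)P_{Borealis}) ⇒ (8/9)P_{Borealis} = 845/18, so P_{Borealis} = 52.8125.
Then P_{Alta} = 209/6 + (1/3)·52.8125 = 52.4375.

52.8125, 52.4375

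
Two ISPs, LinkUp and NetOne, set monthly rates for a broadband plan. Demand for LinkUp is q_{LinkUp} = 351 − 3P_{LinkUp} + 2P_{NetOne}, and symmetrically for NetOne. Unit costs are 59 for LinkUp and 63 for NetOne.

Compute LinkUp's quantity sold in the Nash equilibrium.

LinkUp's profit: π = (P_{LinkUp} − 59)(351 − 3P_{LinkUp} + 2P_{NetOne}).
∂π/∂P_{LinkUp} = 528 − 6P_{LinkUp} + 2P_{NetOne} = 0 ⇒ P_{LinkUp} = 88 + (1/3)P_{NetOne}.
Similarly P_{NetOne} = 90 + (1/3)P_{LinkUp}.
Substituting the second reaction function into the first: P_{LinkUp} = 88 + (1/3)(90 + (1/3)P_{LinkUp}), which gives (8/9)P_{LinkUp} = 118 ⇒ P_{LinkUp} = 132.75.
Then P_{NetOne} = 90 + (1/3)·132.75 = 134.25.
q_{LinkUp} = 351 − 3·132.75 + 2·134.25 = 221.25.

221.25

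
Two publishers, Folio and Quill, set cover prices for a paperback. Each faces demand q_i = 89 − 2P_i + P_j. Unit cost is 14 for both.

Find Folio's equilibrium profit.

Folio's profit: π = (P_{Folio} − 14)(89 − 2P_{Folio} + P_{Quill}).
∂π/∂P_{Folio} = 117 − 4P_{Folio} + P_{Quill} = 0 ⇒ P_{Folio} = 29.25 + 0.25P_{Quill}.
By symmetry P_{Quill} = P_{Folio}; substituting into the reaction function, 0.75P_{Folio} = 29.25 and P_{Folio} = 39.
q_{Folio} = 89 − 2·39 + 39 = 50.
Profit = (39 − 14)·50 = 1250.

1250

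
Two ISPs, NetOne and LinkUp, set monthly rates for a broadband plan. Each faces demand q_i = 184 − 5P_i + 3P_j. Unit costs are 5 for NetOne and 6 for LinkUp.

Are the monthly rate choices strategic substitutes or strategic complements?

NetOne's profit: π = (P_{NetOne} − 5)(184 − 5P_{NetOne} + 3P_{LinkUp}).
∂π/∂P_{NetOne} = 209 − 10P_{NetOne} + 3P_{LinkUp} = 0 ⇒ P_{NetOne} = 20.9 + 0.3P_{LinkUp}.
The best-response slope dP_{NetOne}/dP_{LinkUp} = 0.3 > 0: the reaction function is upward-sloping, so the choices are strategic complements.

strategic complements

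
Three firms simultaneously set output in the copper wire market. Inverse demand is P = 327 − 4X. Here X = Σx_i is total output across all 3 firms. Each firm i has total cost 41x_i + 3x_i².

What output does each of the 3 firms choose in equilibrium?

13

A representative firm's profit is π_i = x_i(327 − 4X) − 41x_i − 3x_i², with X = x_i + Σ_{j≠i} x_j.
First-order condition: 286 − 14x_i − 4Σ_{j≠i} x_j = 0.
Imposing symmetry (x_j = x for all j) turns Σ_{j≠i} x_j into 2x, so 286 = 22x and x = 13.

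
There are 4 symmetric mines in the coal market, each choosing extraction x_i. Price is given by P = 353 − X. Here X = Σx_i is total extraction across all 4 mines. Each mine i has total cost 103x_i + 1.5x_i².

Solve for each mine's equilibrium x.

A representative mine's profit is π_i = x_i(353 − X) − 103x_i − 1.5x_i², with X = x_i + Σ_{j≠i} x_j.
First-order condition: 250 − 5x_i − Σ_{j≠i} x_j = 0.
With identical mines, set every x_j = x: then 250 − 5x − 3x = 0, i.e. x = 250/8 = 31.25.

31.25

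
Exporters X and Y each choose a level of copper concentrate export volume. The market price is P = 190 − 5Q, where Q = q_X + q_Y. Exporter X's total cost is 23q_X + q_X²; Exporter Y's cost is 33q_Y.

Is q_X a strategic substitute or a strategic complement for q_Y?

Exporter X's profit: π = q_X(190 − 5(q_X + q_Y)) − 23q_X − q_X².
∂π/∂q_X = 167 − 12q_X − 5q_Y = 0, so q_X = 167/12 − (5/12)q_Y.
The best-response slope dq_X/dq_Y = −5/12 < 0: the reaction function is downward-sloping, so the choices are strategic substitutes.

strategic substitutes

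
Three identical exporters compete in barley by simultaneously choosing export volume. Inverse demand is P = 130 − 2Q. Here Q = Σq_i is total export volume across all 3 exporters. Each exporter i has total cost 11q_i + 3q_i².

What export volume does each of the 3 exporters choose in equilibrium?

A representative exporter's profit is π_i = q_i(130 − 2Q) − 11q_i − 3q_i², with Q = q_i + Σ_{j≠i} q_j.
First-order condition: 119 − 10q_i − 2Σ_{j≠i} q_j = 0.
Imposing symmetry (q_j = q for all j) turns Σ_{j≠i} q_j into 2q, so 119 = 14q and q = 8.5.

8.5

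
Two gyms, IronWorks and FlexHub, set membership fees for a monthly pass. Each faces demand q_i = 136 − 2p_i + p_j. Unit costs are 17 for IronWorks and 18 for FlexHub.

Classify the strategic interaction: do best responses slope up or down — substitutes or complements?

strategic complements

IronWorks's profit: π = (p_{IronWorks} − 17)(136 − 2p_{IronWorks} + p_{FlexHub}).
∂π/∂p_{IronWorks} = 170 − 4p_{IronWorks} + p_{FlexHub} = 0 ⇒ p_{IronWorks} = 42.5 + 0.25p_{FlexHub}.
The best-response slope dp_{IronWorks}/dp_{FlexHub} = 0.25 > 0: the reaction function is upward-sloping, so the choices are strategic complements.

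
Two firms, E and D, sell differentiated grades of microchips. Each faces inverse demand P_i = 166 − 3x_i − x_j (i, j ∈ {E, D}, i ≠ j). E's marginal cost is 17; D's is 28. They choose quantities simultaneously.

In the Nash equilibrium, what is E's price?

Firm E's profit: π = x_E(166 − 3x_E − x_D) − 17x_E.
∂π/∂x_E = 149 − 6x_E − x_D = 0 ⇒ x_E = 149/6 − (1/6)x_D.
Similarly x_D = 23 − (1/6)x_E.
Solving the two reaction functions simultaneously: (1 − (−1/6)(−1/6))x_E = 149/6 − (1/6)·23, so (35/36)x_E = 21 and x_E = 21.6.
Then x_D = 23 − (1/6)·21.6 = 19.4.
P_E = 166 − 3·21.6 − 19.4 = 81.8.

81.8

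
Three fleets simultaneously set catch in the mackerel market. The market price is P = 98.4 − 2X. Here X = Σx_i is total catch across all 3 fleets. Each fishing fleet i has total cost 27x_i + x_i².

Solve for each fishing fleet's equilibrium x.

A representative fishing fleet's profit is π_i = x_i(98.4 − 2X) − 27x_i − x_i², with X = x_i + Σ_{j≠i} x_j.
First-order condition: 71.4 − 6x_i − 2Σ_{j≠i} x_j = 0.
With identical fishing fleets, set every x_j = x: then 71.4 − 6x − 4x = 0, i.e. x = 71.4/10 = 7.14.

7.14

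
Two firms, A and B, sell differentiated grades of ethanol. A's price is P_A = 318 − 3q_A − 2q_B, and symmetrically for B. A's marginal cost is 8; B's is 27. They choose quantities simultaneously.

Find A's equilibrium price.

Firm A's profit: π = q_A(318 − 3q_A − 2q_B) − 8q_A.
∂π/∂q_A = 310 − 6q_A − 2q_B = 0 ⇒ q_A = 155/3 − (1/3)q_B.
Similarly q_B = 48.5 − (1/3)q_A.
Solving the two reaction functions simultaneously: (1 − (−1/3)(−1/3))q_A = 155/3 − (1/3)·48.5, so (8/9)q_A = 35.5 and q_A = 39.9375.
Then q_B = 48.5 − (1/3)·39.9375 = 35.1875.
P_A = 318 − 3·39.9375 − 2·35.1875 = 127.8125.

127.8125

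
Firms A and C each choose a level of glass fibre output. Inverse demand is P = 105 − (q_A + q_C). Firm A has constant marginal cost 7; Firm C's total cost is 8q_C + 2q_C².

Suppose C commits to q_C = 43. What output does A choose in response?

27.5

Firm A's profit: π = q_A(105 − (q_A + q_C)) − 7q_A.
∂π/∂q_A = 98 − 2q_A − q_C = 0, so q_A = 49 − 0.5q_C.
At q_C = 43: q_A = 49 − 0.5·43 = 27.5.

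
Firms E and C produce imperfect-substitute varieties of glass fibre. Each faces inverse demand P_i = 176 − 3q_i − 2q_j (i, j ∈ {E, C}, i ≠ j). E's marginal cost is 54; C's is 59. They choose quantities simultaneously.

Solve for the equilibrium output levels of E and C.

15.5625, 14.3125

Firm E's profit: π = q_E(176 − 3q_E − 2q_C) − 54q_E.
∂π/∂q_E = 122 − 6q_E − 2q_C = 0 ⇒ q_E = 61/3 − (1/3)q_C.
Similarly q_C = 19.5 − (1/3)q_E.
Solving the two reaction functions simultaneously: (1 − (−1/3)(−1/3))q_E = 61/3 − (1/3)·19.5, so (8/9)q_E = 83/6 and q_E = 15.5625.
Then q_C = 19.5 − (1/3)·15.5625 = 14.3125.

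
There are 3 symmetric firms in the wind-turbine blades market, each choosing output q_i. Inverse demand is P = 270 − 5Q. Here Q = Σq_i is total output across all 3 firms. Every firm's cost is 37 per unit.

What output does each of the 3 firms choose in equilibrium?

A representative firm's profit is π_i = q_i(270 − 5Q) − 37q_i, with Q = q_i + Σ_{j≠i} q_j.
First-order condition: 233 − 10q_i − 5Σ_{j≠i} q_j = 0.
In a symmetric equilibrium every firm chooses the same q, so Σ_{j≠i} q_j = 2q. The condition becomes 233 − 20q = 0, giving q = 233/20 = 11.65.

11.65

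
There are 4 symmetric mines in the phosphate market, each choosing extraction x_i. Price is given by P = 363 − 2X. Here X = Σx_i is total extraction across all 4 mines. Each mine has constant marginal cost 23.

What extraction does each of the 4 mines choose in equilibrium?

A representative mine's profit is π_i = x_i(363 − 2X) − 23x_i, with X = x_i + Σ_{j≠i} x_j.
First-order condition: 340 − 4x_i − 2Σ_{j≠i} x_j = 0.
Imposing symmetry (x_j = x for all j) turns Σ_{j≠i} x_j into 3x, so 340 = 10x and x = 34.

34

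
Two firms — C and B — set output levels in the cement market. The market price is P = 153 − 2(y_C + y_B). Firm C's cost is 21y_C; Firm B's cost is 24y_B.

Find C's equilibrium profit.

1012.5

Firm C's profit: π = y_C(153 − 2(y_C + y_B)) − 21y_C.
∂π/∂y_C = 132 − 4y_C − 2y_B = 0, so y_C = 33 − 0.5y_B.
By the same steps for B: y_B = 32.25 − 0.5y_C.
Substituting the second reaction function into the first: y_C = 33 − 0.5(32.25 − 0.5y_C), which gives 0.75y_C = 16.875 ⇒ y_C = 22.5.
Then y_B = 32.25 − 0.5·22.5 = 21.
Price P = 153 − 2·43.5 = 66.
C's profit: (66 − 21)·22.5 = 1012.5.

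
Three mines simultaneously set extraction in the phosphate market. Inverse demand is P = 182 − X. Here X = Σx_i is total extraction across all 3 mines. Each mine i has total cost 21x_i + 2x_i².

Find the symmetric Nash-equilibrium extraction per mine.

20.125

A representative mine's profit is π_i = x_i(182 − X) − 21x_i − 2x_i², with X = x_i + Σ_{j≠i} x_j.
First-order condition: 161 − 6x_i − Σ_{j≠i} x_j = 0.
With identical mines, set every x_j = x: then 161 − 6x − 2x = 0, i.e. x = 161/8 = 20.125.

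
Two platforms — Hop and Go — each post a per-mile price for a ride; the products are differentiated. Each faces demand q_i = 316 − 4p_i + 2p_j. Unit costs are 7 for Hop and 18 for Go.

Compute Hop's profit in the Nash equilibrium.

10732.96

Hop's profit: π = (p_{Hop} − 7)(316 − 4p_{Hop} + 2p_{Go}).
∂π/∂p_{Hop} = 344 − 8p_{Hop} + 2p_{Go} = 0 ⇒ p_{Hop} = 43 + 0.25p_{Go}.
Similarly p_{Go} = 48.5 + 0.25p_{Hop}.
Plugging p_{Go} into Hop's best response: p_{Hop} = 43 + 0.25(48.5 + 0.25p_{Hop}) ⇒ 0.9375p_{Hop} = 55.125, so p_{Hop} = 58.8.
Then p_{Go} = 48.5 + 0.25·58.8 = 63.2.
q_{Hop} = 316 − 4·58.8 + 2·63.2 = 207.2.
Profit = (58.8 − 7)·207.2 = 10732.96.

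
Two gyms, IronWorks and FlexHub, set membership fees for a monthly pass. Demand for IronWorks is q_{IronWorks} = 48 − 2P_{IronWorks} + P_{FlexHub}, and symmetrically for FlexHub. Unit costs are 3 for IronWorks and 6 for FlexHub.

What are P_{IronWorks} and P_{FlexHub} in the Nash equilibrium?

IronWorks's profit: π = (P_{IronWorks} − 3)(48 − 2P_{IronWorks} + P_{FlexHub}).
∂π/∂P_{IronWorks} = 54 − 4P_{IronWorks} + P_{FlexHub} = 0 ⇒ P_{IronWorks} = 13.5 + 0.25P_{FlexHub}.
Similarly P_{FlexHub} = 15 + 0.25P_{IronWorks}.
Plugging P_{FlexHub} into IronWorks's best response: P_{IronWorks} = 13.5 + 0.25(15 + 0.25P_{IronWorks}) ⇒ 0.9375P_{IronWorks} = 17.25, so P_{IronWorks} = 18.4.
Then P_{FlexHub} = 15 + 0.25·18.4 = 19.6.

18.4, 19.6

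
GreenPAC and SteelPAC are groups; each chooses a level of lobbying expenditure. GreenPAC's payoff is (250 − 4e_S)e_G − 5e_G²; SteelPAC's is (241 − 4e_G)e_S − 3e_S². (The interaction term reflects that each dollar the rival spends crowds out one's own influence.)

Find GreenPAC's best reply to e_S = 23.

Expanding GreenPAC's payoff: 250e_G − 4e_Se_G − 5e_G².
∂π/∂e_G = 250 − 4e_S − 10e_G = 0, so e_G = 25 − 0.4e_S.
At e_S = 23: e_G = 25 − 0.4·23 = 15.8.

15.8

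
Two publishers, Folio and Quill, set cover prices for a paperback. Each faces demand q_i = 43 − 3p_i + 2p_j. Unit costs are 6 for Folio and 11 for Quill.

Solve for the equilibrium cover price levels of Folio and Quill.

16.1875, 18.0625

Folio's profit: π = (p_{Folio} − 6)(43 − 3p_{Folio} + 2p_{Quill}).
∂π/∂p_{Folio} = 61 − 6p_{Folio} + 2p_{Quill} = 0 ⇒ p_{Folio} = 61/6 + (1/3)p_{Quill}.
Similarly p_{Quill} = 38/3 + (1/3)p_{Folio}.
Solving the two reaction functions simultaneously: (1 − (1/3)(1/3))p_{Folio} = 61/6 + (1/3)·(38/3), so (8/9)p_{Folio} = 259/18 and p_{Folio} = 16.1875.
Then p_{Quill} = 38/3 + (1/3)·16.1875 = 18.0625.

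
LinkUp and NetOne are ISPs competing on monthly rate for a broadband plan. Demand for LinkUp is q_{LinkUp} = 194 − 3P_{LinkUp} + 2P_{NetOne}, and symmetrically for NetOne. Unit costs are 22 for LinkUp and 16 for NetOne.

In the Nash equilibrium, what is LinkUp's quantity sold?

125.625

LinkUp's profit: π = (P_{LinkUp} − 22)(194 − 3P_{LinkUp} + 2P_{NetOne}).
∂π/∂P_{LinkUp} = 260 − 6P_{LinkUp} + 2P_{NetOne} = 0 ⇒ P_{LinkUp} = 130/3 + (1/3)P_{NetOne}.
Similarly P_{NetOne} = 121/3 + (1/3)P_{LinkUp}.
Plugging P_{NetOne} into LinkUp's best response: P_{LinkUp} = 130/3 + (1/3)(121/3 + (1/3)P_{LinkUp}) ⇒ (8/9)P_{LinkUp} = 511/9, so P_{LinkUp} = 63.875.
Then P_{NetOne} = 121/3 + (1/3)·63.875 = 61.625.
q_{LinkUp} = 194 − 3·63.875 + 2·61.625 = 125.625.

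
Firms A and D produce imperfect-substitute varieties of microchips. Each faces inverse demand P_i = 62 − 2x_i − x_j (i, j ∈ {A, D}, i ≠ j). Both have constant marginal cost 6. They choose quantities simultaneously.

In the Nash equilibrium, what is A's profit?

Firm A's profit: π = x_A(62 − 2x_A − x_D) − 6x_A.
∂π/∂x_A = 56 − 4x_A − x_D = 0 ⇒ x_A = 14 − 0.25x_D.
Setting x_A = x_D in the reaction function: x_A = 14 − 0.25x_A, so x_A = 14 / 1.25 = 11.2.
P_A = 62 − 2·11.2 − 11.2 = 28.4.
Profit = (28.4 − 6)·11.2 = 250.88.

250.88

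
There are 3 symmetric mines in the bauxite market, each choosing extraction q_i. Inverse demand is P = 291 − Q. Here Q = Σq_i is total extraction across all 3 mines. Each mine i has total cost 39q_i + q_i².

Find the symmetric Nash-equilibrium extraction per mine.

42

A representative mine's profit is π_i = q_i(291 − Q) − 39q_i − q_i², with Q = q_i + Σ_{j≠i} q_j.
First-order condition: 252 − 4q_i − Σ_{j≠i} q_j = 0.
With identical mines, set every q_j = q: then 252 − 4q − 2q = 0, i.e. q = 252/6 = 42.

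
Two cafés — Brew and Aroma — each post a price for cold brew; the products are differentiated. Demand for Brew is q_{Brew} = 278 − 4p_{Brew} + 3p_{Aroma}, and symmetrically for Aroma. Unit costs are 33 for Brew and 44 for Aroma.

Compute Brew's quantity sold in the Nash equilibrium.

205.6

Brew's profit: π = (p_{Brew} − 33)(278 − 4p_{Brew} + 3p_{Aroma}).
∂π/∂p_{Brew} = 410 − 8p_{Brew} + 3p_{Aroma} = 0 ⇒ p_{Brew} = 51.25 + 0.375p_{Aroma}.
Similarly p_{Aroma} = 56.75 + 0.375p_{Brew}.
Plugging p_{Aroma} into Brew's best response: p_{Brew} = 51.25 + 0.375(56.75 + 0.375p_{Brew}) ⇒ (55/64)p_{Brew} = 2321/32, so p_{Brew} = 84.4.
Then p_{Aroma} = 56.75 + 0.375·84.4 = 88.4.
q_{Brew} = 278 − 4·84.4 + 3·88.4 = 205.6.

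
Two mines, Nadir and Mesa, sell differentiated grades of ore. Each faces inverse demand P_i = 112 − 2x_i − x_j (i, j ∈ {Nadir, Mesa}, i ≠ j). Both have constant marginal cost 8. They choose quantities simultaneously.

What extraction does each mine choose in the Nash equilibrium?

Mine Nadir's profit: π = x_{Nadir}(112 − 2x_{Nadir} − x_{Mesa}) − 8x_{Nadir}.
∂π/∂x_{Nadir} = 104 − 4x_{Nadir} − x_{Mesa} = 0 ⇒ x_{Nadir} = 26 − 0.25x_{Mesa}.
Setting x_{Nadir} = x_{Mesa} in the reaction function: x_{Nadir} = 26 − 0.25x_{Nadir}, so x_{Nadir} = 26 / 1.25 = 20.8.

20.8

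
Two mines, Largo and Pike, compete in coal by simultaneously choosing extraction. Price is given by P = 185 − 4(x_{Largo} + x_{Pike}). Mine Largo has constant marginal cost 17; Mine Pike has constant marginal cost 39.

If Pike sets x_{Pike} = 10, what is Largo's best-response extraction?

16

Mine Largo's profit: π = x_{Largo}(185 − 4(x_{Largo} + x_{Pike})) − 17x_{Largo}.
∂π/∂x_{Largo} = 168 − 8x_{Largo} − 4x_{Pike} = 0, so x_{Largo} = 21 − 0.5x_{Pike}.
At x_{Pike} = 10: x_{Largo} = 21 − 0.5·10 = 16.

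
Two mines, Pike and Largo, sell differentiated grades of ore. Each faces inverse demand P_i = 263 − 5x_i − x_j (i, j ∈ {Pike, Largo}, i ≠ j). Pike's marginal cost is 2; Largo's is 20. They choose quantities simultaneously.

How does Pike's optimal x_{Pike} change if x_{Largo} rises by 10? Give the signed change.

Mine Pike's profit: π = x_{Pike}(263 − 5x_{Pike} − x_{Largo}) − 2x_{Pike}.
∂π/∂x_{Pike} = 261 − 10x_{Pike} − x_{Largo} = 0 ⇒ x_{Pike} = 26.1 − 0.1x_{Largo}.
The reaction-function slope is −0.1, so a 10-unit rise in x_{Largo} moves x_{Pike} by −0.1 × 10 = −1. Pike's best response falls — the actions are strategic substitutes.

-1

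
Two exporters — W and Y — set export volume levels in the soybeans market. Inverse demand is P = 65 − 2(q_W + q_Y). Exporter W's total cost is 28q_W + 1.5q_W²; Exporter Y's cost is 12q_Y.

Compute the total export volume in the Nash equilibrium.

Exporter W's profit: π = q_W(65 − 2(q_W + q_Y)) − 28q_W − 1.5q_W².
∂π/∂q_W = 37 − 7q_W − 2q_Y = 0, so q_W = 37/7 − (2/7)q_Y.
For Y: ∂π/∂q_Y = 53 − 4q_Y − 2q_W = 0 ⇒ q_Y = 13.25 − 0.5q_W.
Substituting the second reaction function into the first: q_W = 37/7 − (2/7)(13.25 − 0.5q_W), which gives (6/7)q_W = 1.5 ⇒ q_W = 1.75.
Then q_Y = 13.25 − 0.5·1.75 = 12.375.
Total export volume: 1.75 + 12.375 = 14.125.

14.125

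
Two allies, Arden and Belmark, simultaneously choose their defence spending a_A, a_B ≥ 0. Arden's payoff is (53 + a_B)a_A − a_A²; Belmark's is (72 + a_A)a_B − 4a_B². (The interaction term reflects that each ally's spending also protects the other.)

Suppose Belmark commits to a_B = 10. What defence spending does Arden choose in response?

Expanding Arden's payoff: 53a_A + a_Ba_A − a_A².
∂π/∂a_A = 53 + a_B − 2a_A = 0, so a_A = 26.5 + 0.5a_B.
At a_B = 10: a_A = 26.5 + 0.5·10 = 31.5.

31.5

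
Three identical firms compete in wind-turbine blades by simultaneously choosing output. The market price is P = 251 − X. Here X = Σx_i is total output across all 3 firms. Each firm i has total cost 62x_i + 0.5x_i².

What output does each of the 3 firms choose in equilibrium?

37.8

A representative firm's profit is π_i = x_i(251 − X) − 62x_i − 0.5x_i², with X = x_i + Σ_{j≠i} x_j.
First-order condition: 189 − 3x_i − Σ_{j≠i} x_j = 0.
In a symmetric equilibrium every firm chooses the same x, so Σ_{j≠i} x_j = 2x. The condition becomes 189 − 5x = 0, giving x = 189/5 = 37.8.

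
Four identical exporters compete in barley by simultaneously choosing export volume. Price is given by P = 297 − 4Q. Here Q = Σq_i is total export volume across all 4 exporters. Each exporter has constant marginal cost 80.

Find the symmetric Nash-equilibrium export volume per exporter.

A representative exporter's profit is π_i = q_i(297 − 4Q) − 80q_i, with Q = q_i + Σ_{j≠i} q_j.
First-order condition: 217 − 8q_i − 4Σ_{j≠i} q_j = 0.
With identical exporters, set every q_j = q: then 217 − 8q − 12q = 0, i.e. q = 217/20 = 10.85.

10.85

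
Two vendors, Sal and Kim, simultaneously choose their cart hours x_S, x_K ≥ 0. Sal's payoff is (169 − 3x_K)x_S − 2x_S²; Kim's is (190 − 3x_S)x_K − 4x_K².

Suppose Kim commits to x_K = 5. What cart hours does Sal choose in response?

Expanding Sal's payoff: 169x_S − 3x_Kx_S − 2x_S².
∂π/∂x_S = 169 − 3x_K − 4x_S = 0, so x_S = 42.25 − 0.75x_K.
At x_K = 5: x_S = 42.25 − 0.75·5 = 38.5.

38.5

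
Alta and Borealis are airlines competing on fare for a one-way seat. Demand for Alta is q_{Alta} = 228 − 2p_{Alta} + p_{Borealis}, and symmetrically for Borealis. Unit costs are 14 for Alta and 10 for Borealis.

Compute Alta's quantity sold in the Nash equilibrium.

141.6

Alta's profit: π = (p_{Alta} − 14)(228 − 2p_{Alta} + p_{Borealis}).
∂π/∂p_{Alta} = 256 − 4p_{Alta} + p_{Borealis} = 0 ⇒ p_{Alta} = 64 + 0.25p_{Borealis}.
Similarly p_{Borealis} = 62 + 0.25p_{Alta}.
Plugging p_{Borealis} into Alta's best response: p_{Alta} = 64 + 0.25(62 + 0.25p_{Alta}) ⇒ 0.9375p_{Alta} = 79.5, so p_{Alta} = 84.8.
Then p_{Borealis} = 62 + 0.25·84.8 = 83.2.
q_{Alta} = 228 − 2·84.8 + 83.2 = 141.6.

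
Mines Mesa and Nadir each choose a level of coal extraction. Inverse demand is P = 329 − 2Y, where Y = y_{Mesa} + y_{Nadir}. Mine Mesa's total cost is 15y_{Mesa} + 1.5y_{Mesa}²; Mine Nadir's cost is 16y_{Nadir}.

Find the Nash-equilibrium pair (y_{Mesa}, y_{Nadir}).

26.25, 65.125

Mine Mesa's profit: π = y_{Mesa}(329 − 2(y_{Mesa} + y_{Nadir})) − 15y_{Mesa} − 1.5y_{Mesa}².
∂π/∂y_{Mesa} = 314 − 7y_{Mesa} − 2y_{Nadir} = 0, so y_{Mesa} = 314/7 − (2/7)y_{Nadir}.
For Nadir: ∂π/∂y_{Nadir} = 313 − 4y_{Nadir} − 2y_{Mesa} = 0 ⇒ y_{Nadir} = 78.25 − 0.5y_{Mesa}.
Solving the two reaction functions simultaneously: (1 − (−2/7)(−0.5))y_{Mesa} = 314/7 − (2/7)·78.25, so (6/7)y_{Mesa} = 22.5 and y_{Mesa} = 26.25.
Then y_{Nadir} = 78.25 − 0.5·26.25 = 65.125.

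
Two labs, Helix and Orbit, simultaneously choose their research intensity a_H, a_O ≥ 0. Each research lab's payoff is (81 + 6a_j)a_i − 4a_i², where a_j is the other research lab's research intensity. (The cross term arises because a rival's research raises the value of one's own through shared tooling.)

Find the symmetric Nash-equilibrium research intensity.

Helix's payoff is (81 + 6a_O)a_H − 4a_H².
∂π/∂a_H = 81 + 6a_O − 8a_H = 0, so a_H = 10.125 + 0.75a_O.
By symmetry a_O = a_H; substituting into the reaction function, 0.25a_H = 10.125 and a_H = 40.5.

40.5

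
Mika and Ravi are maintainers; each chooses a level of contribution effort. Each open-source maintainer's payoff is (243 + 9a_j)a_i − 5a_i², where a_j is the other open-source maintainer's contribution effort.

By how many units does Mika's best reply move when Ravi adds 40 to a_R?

Mika's payoff is (243 + 9a_R)a_M − 5a_M².
∂π/∂a_M = 243 + 9a_R − 10a_M = 0, so a_M = 24.3 + 0.9a_R.
The reaction-function slope is 0.9, so a 40-unit rise in a_R moves a_M by 0.9 × 40 = 36. Mika's best response rises — the actions are strategic complements.

36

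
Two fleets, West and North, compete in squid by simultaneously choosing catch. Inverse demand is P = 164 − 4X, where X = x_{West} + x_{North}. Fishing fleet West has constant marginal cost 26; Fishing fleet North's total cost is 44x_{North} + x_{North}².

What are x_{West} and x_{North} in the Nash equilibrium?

14.0625, 6.375

Fishing fleet West's profit: π = x_{West}(164 − 4(x_{West} + x_{North})) − 26x_{West}.
∂π/∂x_{West} = 138 − 8x_{West} − 4x_{North} = 0, so x_{West} = 17.25 − 0.5x_{North}.
For North: ∂π/∂x_{North} = 120 − 10x_{North} − 4x_{West} = 0 ⇒ x_{North} = 12 − 0.4x_{West}.
Solving the two reaction functions simultaneously: (1 − (−0.5)(−0.4))x_{West} = 17.25 − 0.5·12, so 0.8x_{West} = 11.25 and x_{West} = 14.0625.
Then x_{North} = 12 − 0.4·14.0625 = 6.375.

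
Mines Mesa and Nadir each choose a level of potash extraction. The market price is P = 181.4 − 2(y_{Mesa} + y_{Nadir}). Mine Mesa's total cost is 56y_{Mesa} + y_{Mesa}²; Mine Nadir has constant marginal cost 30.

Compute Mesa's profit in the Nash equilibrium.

Mine Mesa's profit: π = y_{Mesa}(181.4 − 2(y_{Mesa} + y_{Nadir})) − 56y_{Mesa} − y_{Mesa}².
∂π/∂y_{Mesa} = 125.4 − 6y_{Mesa} − 2y_{Nadir} = 0, so y_{Mesa} = 20.9 − (1/3)y_{Nadir}.
For Nadir: ∂π/∂y_{Nadir} = 151.4 − 4y_{Nadir} − 2y_{Mesa} = 0 ⇒ y_{Nadir} = 37.85 − 0.5y_{Mesa}.
Solving the two reaction functions simultaneously: (1 − (−1/3)(−0.5))y_{Mesa} = 20.9 − (1/3)·37.85, so (5/6)y_{Mesa} = 497/60 and y_{Mesa} = 9.94.
Then y_{Nadir} = 37.85 − 0.5·9.94 = 32.88.
Price P = 181.4 − 2·42.82 = 95.76.
Mesa's profit: (95.76 − 56)·9.94 − (9.94)² = 296.4108.

296.4108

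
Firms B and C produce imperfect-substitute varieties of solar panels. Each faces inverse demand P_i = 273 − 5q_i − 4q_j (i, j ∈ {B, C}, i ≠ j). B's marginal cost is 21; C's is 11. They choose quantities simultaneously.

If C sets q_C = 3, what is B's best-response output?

24

Firm B's profit: π = q_B(273 − 5q_B − 4q_C) − 21q_B.
∂π/∂q_B = 252 − 10q_B − 4q_C = 0 ⇒ q_B = 25.2 − 0.4q_C.
At q_C = 3: q_B = 25.2 − 0.4·3 = 24.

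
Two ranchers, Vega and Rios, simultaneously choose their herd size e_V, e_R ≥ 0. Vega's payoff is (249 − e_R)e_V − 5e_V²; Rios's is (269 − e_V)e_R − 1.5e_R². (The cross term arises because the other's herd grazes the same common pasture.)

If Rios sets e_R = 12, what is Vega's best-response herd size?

23.7

Expanding Vega's payoff: 249e_V − e_Re_V − 5e_V².
∂π/∂e_V = 249 − e_R − 10e_V = 0, so e_V = 24.9 − 0.1e_R.
At e_R = 12: e_V = 24.9 − 0.1·12 = 23.7.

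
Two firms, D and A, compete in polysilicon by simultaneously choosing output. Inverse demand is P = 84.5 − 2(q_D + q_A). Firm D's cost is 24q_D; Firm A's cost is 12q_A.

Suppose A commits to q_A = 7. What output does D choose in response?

11.625

Firm D's profit: π = q_D(84.5 − 2(q_D + q_A)) − 24q_D.
∂π/∂q_D = 60.5 − 4q_D − 2q_A = 0, so q_D = 15.125 − 0.5q_A.
At q_A = 7: q_D = 15.125 − 0.5·7 = 11.625.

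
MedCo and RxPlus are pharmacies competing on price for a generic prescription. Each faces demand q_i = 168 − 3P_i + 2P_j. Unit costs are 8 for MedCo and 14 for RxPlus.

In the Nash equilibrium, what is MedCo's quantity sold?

MedCo's profit: π = (P_{MedCo} − 8)(168 − 3P_{MedCo} + 2P_{RxPlus}).
∂π/∂P_{MedCo} = 192 − 6P_{MedCo} + 2P_{RxPlus} = 0 ⇒ P_{MedCo} = 32 + (1/3)P_{RxPlus}.
Similarly P_{RxPlus} = 35 + (1/3)P_{MedCo}.
Plugging P_{RxPlus} into MedCo's best response: P_{MedCo} = 32 + (1/3)(35 + (1/3)P_{MedCo}) ⇒ (8/9)P_{MedCo} = 131/3, so P_{MedCo} = 49.125.
Then P_{RxPlus} = 35 + (1/3)·49.125 = 51.375.
q_{MedCo} = 168 − 3·49.125 + 2·51.375 = 123.375.

123.375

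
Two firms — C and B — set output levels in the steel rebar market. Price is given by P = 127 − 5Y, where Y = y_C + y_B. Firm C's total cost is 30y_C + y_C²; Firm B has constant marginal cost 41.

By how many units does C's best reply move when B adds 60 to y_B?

Firm C's profit: π = y_C(127 − 5(y_C + y_B)) − 30y_C − y_C².
∂π/∂y_C = 97 − 12y_C − 5y_B = 0, so y_C = 97/12 − (5/12)y_B.
The reaction-function slope is −5/12, so a 60-unit rise in y_B moves y_C by −5/12 × 60 = −25. C's best response falls — the actions are strategic substitutes.

-25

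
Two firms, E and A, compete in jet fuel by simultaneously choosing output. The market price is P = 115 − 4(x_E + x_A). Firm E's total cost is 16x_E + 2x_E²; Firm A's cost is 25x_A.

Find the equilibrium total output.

Firm E's profit: π = x_E(115 − 4(x_E + x_A)) − 16x_E − 2x_E².
∂π/∂x_E = 99 − 12x_E − 4x_A = 0, so x_E = 8.25 − (1/3)x_A.
For A: ∂π/∂x_A = 90 − 8x_A − 4x_E = 0 ⇒ x_A = 11.25 − 0.5x_E.
Plugging x_A into E's best response: x_E = 8.25 − (1/3)(11.25 − 0.5x_E) ⇒ (5/6)x_E = 4.5, so x_E = 5.4.
Then x_A = 11.25 − 0.5·5.4 = 8.55.
Total output: 5.4 + 8.55 = 13.95.

13.95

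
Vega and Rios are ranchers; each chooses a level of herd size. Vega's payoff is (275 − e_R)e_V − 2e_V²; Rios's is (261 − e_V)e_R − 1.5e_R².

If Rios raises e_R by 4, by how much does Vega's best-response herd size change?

-1

Expanding Vega's payoff: 275e_V − e_Re_V − 2e_V².
∂π/∂e_V = 275 − e_R − 4e_V = 0, so e_V = 68.75 − 0.25e_R.
The reaction-function slope is −0.25, so a 4-unit rise in e_R moves e_V by −0.25 × 4 = −1. Vega's best response falls — the actions are strategic substitutes.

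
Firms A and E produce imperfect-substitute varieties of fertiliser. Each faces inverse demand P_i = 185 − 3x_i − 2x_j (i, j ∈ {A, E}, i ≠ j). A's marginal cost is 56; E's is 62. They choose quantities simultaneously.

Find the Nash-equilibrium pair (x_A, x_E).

Firm A's profit: π = x_A(185 − 3x_A − 2x_E) − 56x_A.
∂π/∂x_A = 129 − 6x_A − 2x_E = 0 ⇒ x_A = 21.5 − (1/3)x_E.
Similarly x_E = 20.5 − (1/3)x_A.
Solving the two reaction functions simultaneously: (1 − (−1/3)(−1/3))x_A = 21.5 − (1/3)·20.5, so (8/9)x_A = 44/3 and x_A = 16.5.
Then x_E = 20.5 − (1/3)·16.5 = 15.

16.5, 15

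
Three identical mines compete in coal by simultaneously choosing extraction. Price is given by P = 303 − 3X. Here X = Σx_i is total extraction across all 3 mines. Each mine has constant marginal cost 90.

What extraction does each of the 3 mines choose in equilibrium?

A representative mine's profit is π_i = x_i(303 − 3X) − 90x_i, with X = x_i + Σ_{j≠i} x_j.
First-order condition: 213 − 6x_i − 3Σ_{j≠i} x_j = 0.
In a symmetric equilibrium every mine chooses the same x, so Σ_{j≠i} x_j = 2x. The condition becomes 213 − 12x = 0, giving x = 213/12 = 17.75.

17.75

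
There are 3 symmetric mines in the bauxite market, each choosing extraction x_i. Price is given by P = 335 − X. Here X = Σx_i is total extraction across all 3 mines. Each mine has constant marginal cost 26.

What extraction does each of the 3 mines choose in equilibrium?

A representative mine's profit is π_i = x_i(335 − X) − 26x_i, with X = x_i + Σ_{j≠i} x_j.
First-order condition: 309 − 2x_i − Σ_{j≠i} x_j = 0.
Imposing symmetry (x_j = x for all j) turns Σ_{j≠i} x_j into 2x, so 309 = 4x and x = 77.25.

77.25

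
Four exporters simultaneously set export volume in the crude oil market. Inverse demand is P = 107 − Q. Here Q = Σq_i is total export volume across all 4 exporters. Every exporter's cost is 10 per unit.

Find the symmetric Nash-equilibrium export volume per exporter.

A representative exporter's profit is π_i = q_i(107 − Q) − 10q_i, with Q = q_i + Σ_{j≠i} q_j.
First-order condition: 97 − 2q_i − Σ_{j≠i} q_j = 0.
In a symmetric equilibrium every exporter chooses the same q, so Σ_{j≠i} q_j = 3q. The condition becomes 97 − 5q = 0, giving q = 97/5 = 19.4.

19.4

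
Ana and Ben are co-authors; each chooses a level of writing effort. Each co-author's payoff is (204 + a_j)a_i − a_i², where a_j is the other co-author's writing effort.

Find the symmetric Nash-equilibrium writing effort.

204

Ana's payoff is (204 + a_B)a_A − a_A².
∂π/∂a_A = 204 + a_B − 2a_A = 0, so a_A = 102 + 0.5a_B.
By symmetry a_B = a_A; substituting into the reaction function, 0.5a_A = 102 and a_A = 204.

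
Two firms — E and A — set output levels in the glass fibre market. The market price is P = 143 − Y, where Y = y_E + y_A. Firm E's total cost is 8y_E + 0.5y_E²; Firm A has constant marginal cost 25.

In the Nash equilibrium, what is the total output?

Firm E's profit: π = y_E(143 − (y_E + y_A)) − 8y_E − 0.5y_E².
∂π/∂y_E = 135 − 3y_E − y_A = 0, so y_E = 45 − (1/3)y_A.
For A: ∂π/∂y_A = 118 − 2y_A − y_E = 0 ⇒ y_A = 59 − 0.5y_E.
Solving the two reaction functions simultaneously: (1 − (−1/3)(−0.5))y_E = 45 − (1/3)·59, so (5/6)y_E = 76/3 and y_E = 30.4.
Then y_A = 59 − 0.5·30.4 = 43.8.
Total output: 30.4 + 43.8 = 74.2.

74.2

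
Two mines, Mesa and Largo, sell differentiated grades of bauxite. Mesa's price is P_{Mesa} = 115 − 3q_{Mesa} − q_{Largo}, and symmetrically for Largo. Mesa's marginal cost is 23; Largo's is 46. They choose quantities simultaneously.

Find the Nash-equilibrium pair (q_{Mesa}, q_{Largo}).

13.8, 9.2

Mine Mesa's profit: π = q_{Mesa}(115 − 3q_{Mesa} − q_{Largo}) − 23q_{Mesa}.
∂π/∂q_{Mesa} = 92 − 6q_{Mesa} − q_{Largo} = 0 ⇒ q_{Mesa} = 46/3 − (1/6)q_{Largo}.
Similarly q_{Largo} = 11.5 − (1/6)q_{Mesa}.
Solving the two reaction functions simultaneously: (1 − (−1/6)(−1/6))q_{Mesa} = 46/3 − (1/6)·11.5, so (35/36)q_{Mesa} = 161/12 and q_{Mesa} = 13.8.
Then q_{Largo} = 11.5 − (1/6)·13.8 = 9.2.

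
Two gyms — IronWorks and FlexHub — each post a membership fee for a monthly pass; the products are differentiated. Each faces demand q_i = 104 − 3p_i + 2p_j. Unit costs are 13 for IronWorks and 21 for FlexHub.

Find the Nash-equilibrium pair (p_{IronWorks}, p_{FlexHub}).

37.25, 40.25

IronWorks's profit: π = (p_{IronWorks} − 13)(104 − 3p_{IronWorks} + 2p_{FlexHub}).
∂π/∂p_{IronWorks} = 143 − 6p_{IronWorks} + 2p_{FlexHub} = 0 ⇒ p_{IronWorks} = 143/6 + (1/3)p_{FlexHub}.
Similarly p_{FlexHub} = 167/6 + (1/3)p_{IronWorks}.
Plugging p_{FlexHub} into IronWorks's best response: p_{IronWorks} = 143/6 + (1/3)(167/6 + (1/3)p_{IronWorks}) ⇒ (8/9)p_{IronWorks} = 298/9, so p_{IronWorks} = 37.25.
Then p_{FlexHub} = 167/6 + (1/3)·37.25 = 40.25.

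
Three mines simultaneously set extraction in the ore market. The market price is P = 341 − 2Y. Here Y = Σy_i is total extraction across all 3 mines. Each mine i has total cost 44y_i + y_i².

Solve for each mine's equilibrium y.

A representative mine's profit is π_i = y_i(341 − 2Y) − 44y_i − y_i², with Y = y_i + Σ_{j≠i} y_j.
First-order condition: 297 − 6y_i − 2Σ_{j≠i} y_j = 0.
With identical mines, set every y_j = y: then 297 − 6y − 4y = 0, i.e. y = 297/10 = 29.7.

29.7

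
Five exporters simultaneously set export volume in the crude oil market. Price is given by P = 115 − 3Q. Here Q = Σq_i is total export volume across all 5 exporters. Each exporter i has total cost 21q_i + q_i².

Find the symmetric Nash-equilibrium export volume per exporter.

4.7

A representative exporter's profit is π_i = q_i(115 − 3Q) − 21q_i − q_i², with Q = q_i + Σ_{j≠i} q_j.
First-order condition: 94 − 8q_i − 3Σ_{j≠i} q_j = 0.
Imposing symmetry (q_j = q for all j) turns Σ_{j≠i} q_j into 4q, so 94 = 20q and q = 4.7.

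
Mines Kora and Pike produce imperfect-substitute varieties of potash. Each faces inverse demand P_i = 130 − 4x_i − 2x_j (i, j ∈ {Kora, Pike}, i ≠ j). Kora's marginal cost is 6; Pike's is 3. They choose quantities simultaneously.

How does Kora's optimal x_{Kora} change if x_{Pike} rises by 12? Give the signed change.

-3

Mine Kora's profit: π = x_{Kora}(130 − 4x_{Kora} − 2x_{Pike}) − 6x_{Kora}.
∂π/∂x_{Kora} = 124 − 8x_{Kora} − 2x_{Pike} = 0 ⇒ x_{Kora} = 15.5 − 0.25x_{Pike}.
The reaction-function slope is −0.25, so a 12-unit rise in x_{Pike} moves x_{Kora} by −0.25 × 12 = −3. Kora's best response falls — the actions are strategic substitutes.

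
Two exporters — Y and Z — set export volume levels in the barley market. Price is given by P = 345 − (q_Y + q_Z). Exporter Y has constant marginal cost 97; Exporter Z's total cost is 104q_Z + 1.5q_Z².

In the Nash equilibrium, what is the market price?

Exporter Y's profit: π = q_Y(345 − (q_Y + q_Z)) − 97q_Y.
∂π/∂q_Y = 248 − 2q_Y − q_Z = 0, so q_Y = 124 − 0.5q_Z.
For Z: ∂π/∂q_Z = 241 − 5q_Z − q_Y = 0 ⇒ q_Z = 48.2 − 0.2q_Y.
Solving the two reaction functions simultaneously: (1 − (−0.5)(−0.2))q_Y = 124 − 0.5·48.2, so 0.9q_Y = 99.9 and q_Y = 111.
Then q_Z = 48.2 − 0.2·111 = 26.
Equilibrium price: P = 345 − 137 = 208.

208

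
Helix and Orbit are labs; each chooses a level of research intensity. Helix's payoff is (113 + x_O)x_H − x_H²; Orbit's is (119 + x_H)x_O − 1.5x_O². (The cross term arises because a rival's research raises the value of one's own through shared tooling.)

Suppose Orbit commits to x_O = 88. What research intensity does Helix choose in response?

100.5

Expanding Helix's payoff: 113x_H + x_Ox_H − x_H².
∂π/∂x_H = 113 + x_O − 2x_H = 0, so x_H = 56.5 + 0.5x_O.
At x_O = 88: x_H = 56.5 + 0.5·88 = 100.5.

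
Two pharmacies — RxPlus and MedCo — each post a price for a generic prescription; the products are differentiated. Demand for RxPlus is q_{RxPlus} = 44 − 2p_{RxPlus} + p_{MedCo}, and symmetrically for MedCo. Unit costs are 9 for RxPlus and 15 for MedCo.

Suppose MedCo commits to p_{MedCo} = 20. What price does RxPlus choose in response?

RxPlus's profit: π = (p_{RxPlus} − 9)(44 − 2p_{RxPlus} + p_{MedCo}).
∂π/∂p_{RxPlus} = 62 − 4p_{RxPlus} + p_{MedCo} = 0 ⇒ p_{RxPlus} = 15.5 + 0.25p_{MedCo}.
At p_{MedCo} = 20: p_{RxPlus} = 15.5 + 0.25·20 = 20.5.

20.5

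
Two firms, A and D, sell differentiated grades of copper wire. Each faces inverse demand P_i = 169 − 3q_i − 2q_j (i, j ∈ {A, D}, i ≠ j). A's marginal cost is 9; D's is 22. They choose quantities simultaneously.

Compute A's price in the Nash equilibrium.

71.4375

Firm A's profit: π = q_A(169 − 3q_A − 2q_D) − 9q_A.
∂π/∂q_A = 160 − 6q_A − 2q_D = 0 ⇒ q_A = 80/3 − (1/3)q_D.
Similarly q_D = 24.5 − (1/3)q_A.
Plugging q_D into A's best response: q_A = 80/3 − (1/3)(24.5 − (1/3)q_A) ⇒ (8/9)q_A = 18.5, so q_A = 20.8125.
Then q_D = 24.5 − (1/3)·20.8125 = 17.5625.
P_A = 169 − 3·20.8125 − 2·17.5625 = 71.4375.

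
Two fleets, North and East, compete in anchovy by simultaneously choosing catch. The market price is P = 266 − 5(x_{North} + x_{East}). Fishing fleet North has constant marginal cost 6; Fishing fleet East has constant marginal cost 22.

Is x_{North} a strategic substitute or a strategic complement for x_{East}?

Fishing fleet North's profit: π = x_{North}(266 − 5(x_{North} + x_{East})) − 6x_{North}.
∂π/∂x_{North} = 260 − 10x_{North} − 5x_{East} = 0, so x_{North} = 26 − 0.5x_{East}.
The best-response slope dx_{North}/dx_{East} = −0.5 < 0: the reaction function is downward-sloping, so the choices are strategic substitutes.

strategic substitutes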